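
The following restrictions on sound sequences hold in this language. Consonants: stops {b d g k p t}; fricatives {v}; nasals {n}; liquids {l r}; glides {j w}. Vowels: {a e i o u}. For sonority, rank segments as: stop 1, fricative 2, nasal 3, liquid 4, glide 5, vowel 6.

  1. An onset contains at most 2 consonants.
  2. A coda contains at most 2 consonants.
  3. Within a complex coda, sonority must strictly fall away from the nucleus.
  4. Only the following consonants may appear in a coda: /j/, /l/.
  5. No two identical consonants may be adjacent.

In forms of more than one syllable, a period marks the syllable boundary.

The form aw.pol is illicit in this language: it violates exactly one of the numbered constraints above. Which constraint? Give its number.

aw.pol: syllable 1 coda contains /w/, which is not a licensed coda consonant.
This is a violation of constraint 4: "Only the following consonants may appear in a coda: /j/, /l/."
The remaining constraints (1, 2, 3, 5) are satisfied.

4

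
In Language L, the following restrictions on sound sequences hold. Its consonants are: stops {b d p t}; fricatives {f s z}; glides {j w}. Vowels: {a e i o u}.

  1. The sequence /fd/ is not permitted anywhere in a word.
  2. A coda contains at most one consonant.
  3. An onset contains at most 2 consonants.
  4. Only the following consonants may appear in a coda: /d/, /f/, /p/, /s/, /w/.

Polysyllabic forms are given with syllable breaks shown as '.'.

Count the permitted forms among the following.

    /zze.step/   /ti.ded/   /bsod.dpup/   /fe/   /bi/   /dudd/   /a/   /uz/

/zze.step/ — σ1 onset /zz/ (2C), coda /∅/ ok; σ2 onset /st/ (2C), coda /p/ ok → permitted
/ti.ded/ — σ1 onset /t/, coda /∅/ ok; σ2 onset /d/, coda /d/ ok → permitted
/bsod.dpup/ — σ1 onset /bs/ (2C), coda /d/ ok; σ2 onset /dp/ (2C), coda /p/ ok → permitted
/fe/ — σ1 onset /f/, coda /∅/ ok → permitted
/bi/ — σ1 onset /b/, coda /∅/ ok → permitted
/dudd/ — violates constraint 2: syllable 1 coda /dd/ has 2 consonants (> 1) → not permitted
/a/ — σ1 onset /∅/, coda /∅/ ok → permitted
/uz/ — violates constraint 4: syllable 1 coda contains /z/, which is not a licensed coda consonant → not permitted
Permitted: /zze.step/, /ti.ded/, /bsod.dpup/, /fe/, /bi/, /a/ → 6.

6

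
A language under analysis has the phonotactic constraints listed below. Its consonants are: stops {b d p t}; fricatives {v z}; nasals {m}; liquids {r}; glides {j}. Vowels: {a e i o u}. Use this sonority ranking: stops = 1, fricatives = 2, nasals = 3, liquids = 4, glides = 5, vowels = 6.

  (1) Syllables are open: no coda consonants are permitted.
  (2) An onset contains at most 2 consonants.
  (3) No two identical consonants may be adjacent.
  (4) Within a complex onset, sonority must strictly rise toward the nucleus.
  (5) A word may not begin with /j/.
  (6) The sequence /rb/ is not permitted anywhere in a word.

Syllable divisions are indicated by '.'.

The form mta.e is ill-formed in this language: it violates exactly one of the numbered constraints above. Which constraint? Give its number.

mta.e: syllable 1 onset /mt/: /m/ (nasal, 3) → /t/ (stop, 1) does not rise.
This is a violation of constraint 4: "Within a complex onset, sonority must strictly rise toward the nucleus."
The remaining constraints (1, 2, 3, 5, 6) are satisfied.

4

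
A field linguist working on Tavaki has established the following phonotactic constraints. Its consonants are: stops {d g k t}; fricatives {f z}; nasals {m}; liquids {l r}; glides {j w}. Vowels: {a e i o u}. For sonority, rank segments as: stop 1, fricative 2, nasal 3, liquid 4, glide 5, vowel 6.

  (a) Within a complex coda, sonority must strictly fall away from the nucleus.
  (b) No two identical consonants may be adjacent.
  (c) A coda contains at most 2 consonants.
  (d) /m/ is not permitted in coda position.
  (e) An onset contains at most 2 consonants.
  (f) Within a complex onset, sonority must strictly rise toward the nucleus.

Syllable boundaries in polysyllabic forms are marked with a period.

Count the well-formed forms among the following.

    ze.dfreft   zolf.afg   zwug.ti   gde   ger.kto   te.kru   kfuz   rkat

4

ze.dfreft — violates constraint (e): syllable 2 onset /dfr/ has 3 consonants (> 2) → ill-formed
zolf.afg — σ1 onset /z/, coda /lf/ (4→2 falls) ok; σ2 onset /∅/, coda /fg/ (2→1 falls) ok → well-formed
zwug.ti — σ1 onset /zw/ (2→5 rises), coda /g/ ok; σ2 onset /t/, coda /∅/ ok → well-formed
gde — violates constraint (f): syllable 1 onset /gd/: /g/ (stop, 1) → /d/ (stop, 1) does not rise → ill-formed
ger.kto — violates constraint (f): syllable 2 onset /kt/: /k/ (stop, 1) → /t/ (stop, 1) does not rise → ill-formed
te.kru — σ1 onset /t/, coda /∅/ ok; σ2 onset /kr/ (1→4 rises), coda /∅/ ok → well-formed
kfuz — σ1 onset /kf/ (1→2 rises), coda /z/ ok → well-formed
rkat — violates constraint (f): syllable 1 onset /rk/: /r/ (liquid, 4) → /k/ (stop, 1) does not rise → ill-formed
Well-formed: zolf.afg, zwug.ti, te.kru, kfuz → 4.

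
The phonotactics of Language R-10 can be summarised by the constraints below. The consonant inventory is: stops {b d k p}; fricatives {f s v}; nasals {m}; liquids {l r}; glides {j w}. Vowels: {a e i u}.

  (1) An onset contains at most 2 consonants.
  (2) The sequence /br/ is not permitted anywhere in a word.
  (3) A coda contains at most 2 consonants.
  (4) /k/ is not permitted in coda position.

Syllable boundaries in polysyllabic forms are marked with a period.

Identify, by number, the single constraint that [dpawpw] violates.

[dpawpw]: syllable 1 coda /wpw/ has 3 consonants (> 2).
This is a violation of constraint 3: "A coda contains at most 2 consonants."
The remaining constraints (1, 2, 4) are satisfied.

3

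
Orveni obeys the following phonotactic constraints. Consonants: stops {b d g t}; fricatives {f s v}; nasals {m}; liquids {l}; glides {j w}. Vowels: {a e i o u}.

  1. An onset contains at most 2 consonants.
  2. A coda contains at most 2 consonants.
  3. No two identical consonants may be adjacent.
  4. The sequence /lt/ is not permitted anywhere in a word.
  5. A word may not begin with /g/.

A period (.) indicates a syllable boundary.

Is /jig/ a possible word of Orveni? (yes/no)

yes

/jig/ — σ1 onset /j/, coda /g/ ok → licit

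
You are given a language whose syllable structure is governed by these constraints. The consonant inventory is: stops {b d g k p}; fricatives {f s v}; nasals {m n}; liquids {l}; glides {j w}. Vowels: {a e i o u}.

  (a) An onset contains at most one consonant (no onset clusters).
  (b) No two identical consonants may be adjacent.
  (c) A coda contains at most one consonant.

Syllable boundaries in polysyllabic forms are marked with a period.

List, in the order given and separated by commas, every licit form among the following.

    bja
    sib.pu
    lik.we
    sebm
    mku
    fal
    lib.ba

bja — violates constraint (a): syllable 1 onset /bj/ has 2 consonants (> 1) → illicit
sib.pu — σ1 onset /s/, coda /b/ ok; σ2 onset /p/, coda /∅/ ok → licit
lik.we — σ1 onset /l/, coda /k/ ok; σ2 onset /w/, coda /∅/ ok → licit
sebm — violates constraint (c): syllable 1 coda /bm/ has 2 consonants (> 1) → illicit
mku — violates constraint (a): syllable 1 onset /mk/ has 2 consonants (> 1) → illicit
fal — σ1 onset /f/, coda /l/ ok → licit
lib.ba — violates constraint (b): adjacent identical consonants /bb/ → illicit

sib.pu, lik.we, fal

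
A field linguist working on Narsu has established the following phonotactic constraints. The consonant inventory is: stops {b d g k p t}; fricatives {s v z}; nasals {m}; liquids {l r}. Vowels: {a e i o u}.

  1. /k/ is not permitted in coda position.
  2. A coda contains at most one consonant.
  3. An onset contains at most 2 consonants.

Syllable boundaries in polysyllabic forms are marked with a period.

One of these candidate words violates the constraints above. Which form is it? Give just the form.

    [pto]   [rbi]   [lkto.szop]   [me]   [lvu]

[pto] — σ1 onset /pt/ (2C), coda /∅/ ok → phonotactically legal
[rbi] — σ1 onset /rb/ (2C), coda /∅/ ok → phonotactically legal
[lkto.szop] — violates constraint 3: syllable 1 onset /lkt/ has 3 consonants (> 2) → phonotactically illegal
[me] — σ1 onset /m/, coda /∅/ ok → phonotactically legal
[lvu] — σ1 onset /lv/ (2C), coda /∅/ ok → phonotactically legal

[lkto.szop]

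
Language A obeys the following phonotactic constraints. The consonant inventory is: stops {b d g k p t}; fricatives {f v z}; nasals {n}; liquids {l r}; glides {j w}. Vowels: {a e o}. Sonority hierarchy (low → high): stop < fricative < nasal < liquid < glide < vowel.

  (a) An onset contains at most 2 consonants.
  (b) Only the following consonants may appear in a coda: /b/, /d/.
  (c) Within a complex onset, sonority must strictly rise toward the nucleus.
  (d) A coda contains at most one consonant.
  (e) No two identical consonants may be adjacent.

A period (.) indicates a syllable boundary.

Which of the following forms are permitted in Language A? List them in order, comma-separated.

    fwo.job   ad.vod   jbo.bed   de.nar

fwo.job — σ1 onset /fw/ (2→5 rises), coda /∅/ ok; σ2 onset /j/, coda /b/ ok → permitted
ad.vod — σ1 onset /∅/, coda /d/ ok; σ2 onset /v/, coda /d/ ok → permitted
jbo.bed — violates constraint (c): syllable 1 onset /jb/: /j/ (glide, 5) → /b/ (stop, 1) does not rise → not permitted
de.nar — violates constraint (b): syllable 2 coda contains /r/, which is not a licensed coda consonant → not permitted

fwo.job, ad.vod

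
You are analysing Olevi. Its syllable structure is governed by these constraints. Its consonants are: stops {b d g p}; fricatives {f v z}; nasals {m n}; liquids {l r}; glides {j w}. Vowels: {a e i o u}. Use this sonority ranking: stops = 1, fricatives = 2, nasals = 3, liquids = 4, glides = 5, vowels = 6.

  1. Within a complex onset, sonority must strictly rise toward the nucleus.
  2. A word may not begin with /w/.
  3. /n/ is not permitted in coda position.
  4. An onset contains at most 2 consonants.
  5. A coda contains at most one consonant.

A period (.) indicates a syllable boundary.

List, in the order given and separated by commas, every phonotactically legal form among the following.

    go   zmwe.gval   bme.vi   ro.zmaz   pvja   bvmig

go, bme.vi, ro.zmaz

go — σ1 onset /g/, coda /∅/ ok → phonotactically legal
zmwe.gval — violates constraint 4: syllable 1 onset /zmw/ has 3 consonants (> 2) → phonotactically illegal
bme.vi — σ1 onset /bm/ (1→3 rises), coda /∅/ ok; σ2 onset /v/, coda /∅/ ok → phonotactically legal
ro.zmaz — σ1 onset /r/, coda /∅/ ok; σ2 onset /zm/ (2→3 rises), coda /z/ ok → phonotactically legal
pvja — violates constraint 4: syllable 1 onset /pvj/ has 3 consonants (> 2) → phonotactically illegal
bvmig — violates constraint 4: syllable 1 onset /bvm/ has 3 consonants (> 2) → phonotactically illegal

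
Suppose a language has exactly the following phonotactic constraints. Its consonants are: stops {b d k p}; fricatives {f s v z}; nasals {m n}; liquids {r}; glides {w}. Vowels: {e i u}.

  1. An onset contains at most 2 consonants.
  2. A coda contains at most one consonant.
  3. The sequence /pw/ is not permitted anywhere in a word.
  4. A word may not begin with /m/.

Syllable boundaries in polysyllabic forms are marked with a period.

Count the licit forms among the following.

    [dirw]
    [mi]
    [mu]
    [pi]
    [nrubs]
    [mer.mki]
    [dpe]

2

[dirw] — violates constraint 2: syllable 1 coda /rw/ has 2 consonants (> 1) → illicit
[mi] — violates constraint 4: word begins with /m/ → illicit
[mu] — violates constraint 4: word begins with /m/ → illicit
[pi] — σ1 onset /p/, coda /∅/ ok → licit
[nrubs] — violates constraint 2: syllable 1 coda /bs/ has 2 consonants (> 1) → illicit
[mer.mki] — violates constraint 4: word begins with /m/ → illicit
[dpe] — σ1 onset /dp/ (2C), coda /∅/ ok → licit
Licit: [pi], [dpe] → 2.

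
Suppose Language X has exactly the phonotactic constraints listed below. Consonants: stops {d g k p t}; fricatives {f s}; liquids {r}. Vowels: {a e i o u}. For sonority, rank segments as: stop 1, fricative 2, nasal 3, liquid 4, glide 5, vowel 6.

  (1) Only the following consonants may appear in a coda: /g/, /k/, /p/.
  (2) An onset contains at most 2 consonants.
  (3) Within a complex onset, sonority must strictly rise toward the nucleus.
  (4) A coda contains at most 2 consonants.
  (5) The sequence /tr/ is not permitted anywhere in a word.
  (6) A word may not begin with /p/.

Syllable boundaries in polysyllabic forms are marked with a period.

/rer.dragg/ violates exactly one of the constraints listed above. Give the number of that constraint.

1

/rer.dragg/: syllable 1 coda contains /r/, which is not a licensed coda consonant.
This is a violation of constraint 1: "Only the following consonants may appear in a coda: /g/, /k/, /p/."
The remaining constraints (2, 3, 4, 5, 6) are satisfied.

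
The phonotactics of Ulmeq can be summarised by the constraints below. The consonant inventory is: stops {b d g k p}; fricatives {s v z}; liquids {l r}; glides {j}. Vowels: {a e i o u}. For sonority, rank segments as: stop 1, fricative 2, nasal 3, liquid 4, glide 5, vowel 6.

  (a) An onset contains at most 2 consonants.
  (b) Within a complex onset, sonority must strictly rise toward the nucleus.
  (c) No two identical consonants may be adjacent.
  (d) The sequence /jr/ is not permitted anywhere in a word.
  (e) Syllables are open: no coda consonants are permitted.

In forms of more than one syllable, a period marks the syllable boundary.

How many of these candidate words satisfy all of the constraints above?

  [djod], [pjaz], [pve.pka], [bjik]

0

[djod] — violates constraint (e): syllable 1 coda /d/ has 1 consonant (> 0) → illicit
[pjaz] — violates constraint (e): syllable 1 coda /z/ has 1 consonant (> 0) → illicit
[pve.pka] — violates constraint (b): syllable 2 onset /pk/: /p/ (stop, 1) → /k/ (stop, 1) does not rise → illicit
[bjik] — violates constraint (e): syllable 1 coda /k/ has 1 consonant (> 0) → illicit
No form is licit → 0.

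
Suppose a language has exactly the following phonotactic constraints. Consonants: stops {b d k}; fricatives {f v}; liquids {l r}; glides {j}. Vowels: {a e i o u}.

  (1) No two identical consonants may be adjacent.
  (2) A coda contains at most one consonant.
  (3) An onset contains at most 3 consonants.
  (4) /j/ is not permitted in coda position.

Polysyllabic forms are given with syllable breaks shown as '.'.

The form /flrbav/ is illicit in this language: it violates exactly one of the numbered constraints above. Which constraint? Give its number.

/flrbav/: syllable 1 onset /flrb/ has 4 consonants (> 3).
This is a violation of constraint 3: "An onset contains at most 3 consonants."
The remaining constraints (1, 2, 4) are satisfied.

3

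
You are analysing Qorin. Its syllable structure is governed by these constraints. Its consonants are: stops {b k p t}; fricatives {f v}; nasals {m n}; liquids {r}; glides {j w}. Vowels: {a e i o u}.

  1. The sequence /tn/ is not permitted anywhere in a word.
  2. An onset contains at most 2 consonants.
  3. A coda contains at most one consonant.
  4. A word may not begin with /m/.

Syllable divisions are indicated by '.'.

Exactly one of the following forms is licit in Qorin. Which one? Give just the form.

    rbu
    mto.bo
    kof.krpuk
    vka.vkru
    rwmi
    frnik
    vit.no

rbu

rbu — σ1 onset /rb/ (2C), coda /∅/ ok → licit
mto.bo — violates constraint 4: word begins with /m/ → illicit
kof.krpuk — violates constraint 2: syllable 2 onset /krp/ has 3 consonants (> 2) → illicit
vka.vkru — violates constraint 2: syllable 2 onset /vkr/ has 3 consonants (> 2) → illicit
rwmi — violates constraint 2: syllable 1 onset /rwm/ has 3 consonants (> 2) → illicit
frnik — violates constraint 2: syllable 1 onset /frn/ has 3 consonants (> 2) → illicit
vit.no — violates constraint 1: contains banned sequence /tn/ → illicit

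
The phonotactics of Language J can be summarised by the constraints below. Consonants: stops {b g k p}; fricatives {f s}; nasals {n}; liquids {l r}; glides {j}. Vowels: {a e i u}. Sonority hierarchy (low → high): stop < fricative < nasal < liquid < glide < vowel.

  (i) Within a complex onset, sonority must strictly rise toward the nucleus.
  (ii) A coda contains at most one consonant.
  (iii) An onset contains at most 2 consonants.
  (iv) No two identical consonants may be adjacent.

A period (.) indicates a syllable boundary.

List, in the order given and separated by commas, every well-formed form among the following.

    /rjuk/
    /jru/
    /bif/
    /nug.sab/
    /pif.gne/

/rjuk/ — σ1 onset /rj/ (4→5 rises), coda /k/ ok → well-formed
/jru/ — violates constraint (i): syllable 1 onset /jr/: /j/ (glide, 5) → /r/ (liquid, 4) does not rise → ill-formed
/bif/ — σ1 onset /b/, coda /f/ ok → well-formed
/nug.sab/ — σ1 onset /n/, coda /g/ ok; σ2 onset /s/, coda /b/ ok → well-formed
/pif.gne/ — σ1 onset /p/, coda /f/ ok; σ2 onset /gn/ (1→3 rises), coda /∅/ ok → well-formed

/rjuk/, /bif/, /nug.sab/, /pif.gne/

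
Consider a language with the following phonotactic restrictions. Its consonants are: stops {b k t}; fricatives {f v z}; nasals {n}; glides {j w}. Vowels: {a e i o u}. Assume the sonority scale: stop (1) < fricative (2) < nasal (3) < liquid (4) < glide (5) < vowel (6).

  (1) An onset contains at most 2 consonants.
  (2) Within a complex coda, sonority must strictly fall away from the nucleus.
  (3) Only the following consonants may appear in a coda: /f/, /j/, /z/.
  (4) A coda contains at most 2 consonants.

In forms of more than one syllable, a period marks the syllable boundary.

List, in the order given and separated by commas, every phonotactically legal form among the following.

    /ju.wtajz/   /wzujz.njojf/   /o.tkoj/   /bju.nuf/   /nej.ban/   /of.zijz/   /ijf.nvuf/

/ju.wtajz/ — σ1 onset /j/, coda /∅/ ok; σ2 onset /wt/ (2C), coda /jz/ (5→2 falls) ok → phonotactically legal
/wzujz.njojf/ — σ1 onset /wz/ (2C), coda /jz/ (5→2 falls) ok; σ2 onset /nj/ (2C), coda /jf/ (5→2 falls) ok → phonotactically legal
/o.tkoj/ — σ1 onset /∅/, coda /∅/ ok; σ2 onset /tk/ (2C), coda /j/ ok → phonotactically legal
/bju.nuf/ — σ1 onset /bj/ (2C), coda /∅/ ok; σ2 onset /n/, coda /f/ ok → phonotactically legal
/nej.ban/ — violates constraint 3: syllable 2 coda contains /n/, which is not a licensed coda consonant → phonotactically illegal
/of.zijz/ — σ1 onset /∅/, coda /f/ ok; σ2 onset /z/, coda /jz/ (5→2 falls) ok → phonotactically legal
/ijf.nvuf/ — σ1 onset /∅/, coda /jf/ (5→2 falls) ok; σ2 onset /nv/ (2C), coda /f/ ok → phonotactically legal

/ju.wtajz/, /wzujz.njojf/, /o.tkoj/, /bju.nuf/, /of.zijz/, /ijf.nvuf/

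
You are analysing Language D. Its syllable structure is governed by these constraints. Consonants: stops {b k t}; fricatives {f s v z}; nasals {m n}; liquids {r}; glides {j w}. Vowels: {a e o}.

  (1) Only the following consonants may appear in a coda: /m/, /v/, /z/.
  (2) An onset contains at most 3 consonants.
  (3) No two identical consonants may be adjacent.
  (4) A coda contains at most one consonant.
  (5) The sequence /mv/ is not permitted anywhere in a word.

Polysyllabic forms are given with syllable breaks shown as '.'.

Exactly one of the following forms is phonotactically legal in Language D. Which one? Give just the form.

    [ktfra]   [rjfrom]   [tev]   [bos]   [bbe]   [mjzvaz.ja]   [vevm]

[ktfra] — violates constraint 2: syllable 1 onset /ktfr/ has 4 consonants (> 3) → phonotactically illegal
[rjfrom] — violates constraint 2: syllable 1 onset /rjfr/ has 4 consonants (> 3) → phonotactically illegal
[tev] — σ1 onset /t/, coda /v/ ok → phonotactically legal
[bos] — violates constraint 1: syllable 1 coda contains /s/, which is not a licensed coda consonant → phonotactically illegal
[bbe] — violates constraint 3: adjacent identical consonants /bb/ → phonotactically illegal
[mjzvaz.ja] — violates constraint 2: syllable 1 onset /mjzv/ has 4 consonants (> 3) → phonotactically illegal
[vevm] — violates constraint 4: syllable 1 coda /vm/ has 2 consonants (> 1) → phonotactically illegal

[tev]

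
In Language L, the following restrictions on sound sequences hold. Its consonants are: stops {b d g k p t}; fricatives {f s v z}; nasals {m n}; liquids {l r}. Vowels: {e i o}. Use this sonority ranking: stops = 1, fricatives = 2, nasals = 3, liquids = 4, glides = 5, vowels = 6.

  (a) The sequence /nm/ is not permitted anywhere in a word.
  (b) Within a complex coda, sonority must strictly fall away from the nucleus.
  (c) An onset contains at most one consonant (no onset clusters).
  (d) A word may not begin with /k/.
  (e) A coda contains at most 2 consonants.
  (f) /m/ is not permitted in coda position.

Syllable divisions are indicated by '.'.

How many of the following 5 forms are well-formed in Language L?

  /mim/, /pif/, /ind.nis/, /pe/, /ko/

3

/mim/ — violates constraint (f): syllable 1 coda contains /m/ → ill-formed
/pif/ — σ1 onset /p/, coda /f/ ok → well-formed
/ind.nis/ — σ1 onset /∅/, coda /nd/ (3→1 falls) ok; σ2 onset /n/, coda /s/ ok → well-formed
/pe/ — σ1 onset /p/, coda /∅/ ok → well-formed
/ko/ — violates constraint (d): word begins with /k/ → ill-formed
Well-formed: /pif/, /ind.nis/, /pe/ → 3.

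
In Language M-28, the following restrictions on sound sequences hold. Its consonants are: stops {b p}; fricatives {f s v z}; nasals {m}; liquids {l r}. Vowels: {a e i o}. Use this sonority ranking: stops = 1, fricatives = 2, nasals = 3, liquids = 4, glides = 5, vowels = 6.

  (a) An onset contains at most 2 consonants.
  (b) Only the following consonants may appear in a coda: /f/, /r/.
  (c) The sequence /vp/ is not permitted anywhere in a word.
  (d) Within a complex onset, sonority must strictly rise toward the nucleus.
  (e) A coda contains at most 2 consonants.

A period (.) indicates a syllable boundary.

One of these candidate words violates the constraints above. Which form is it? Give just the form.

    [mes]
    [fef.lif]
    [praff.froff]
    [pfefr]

[mes] — violates constraint (b): syllable 1 coda contains /s/, which is not a licensed coda consonant → illicit
[fef.lif] — σ1 onset /f/, coda /f/ ok; σ2 onset /l/, coda /f/ ok → licit
[praff.froff] — σ1 onset /pr/ (1→4 rises), coda /ff/ (2C) ok; σ2 onset /fr/ (2→4 rises), coda /ff/ (2C) ok → licit
[pfefr] — σ1 onset /pf/ (1→2 rises), coda /fr/ (2C) ok → licit

[mes]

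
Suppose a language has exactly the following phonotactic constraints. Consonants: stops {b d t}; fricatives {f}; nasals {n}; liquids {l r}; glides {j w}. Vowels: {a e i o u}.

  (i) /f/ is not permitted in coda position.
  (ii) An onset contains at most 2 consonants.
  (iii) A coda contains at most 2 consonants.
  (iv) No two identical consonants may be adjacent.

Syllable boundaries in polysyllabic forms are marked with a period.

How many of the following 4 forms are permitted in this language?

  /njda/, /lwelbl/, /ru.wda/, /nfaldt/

/njda/ — violates constraint (ii): syllable 1 onset /njd/ has 3 consonants (> 2) → not permitted
/lwelbl/ — violates constraint (iii): syllable 1 coda /lbl/ has 3 consonants (> 2) → not permitted
/ru.wda/ — σ1 onset /r/, coda /∅/ ok; σ2 onset /wd/ (2C), coda /∅/ ok → permitted
/nfaldt/ — violates constraint (iii): syllable 1 coda /ldt/ has 3 consonants (> 2) → not permitted
Permitted: /ru.wda/ → 1.

1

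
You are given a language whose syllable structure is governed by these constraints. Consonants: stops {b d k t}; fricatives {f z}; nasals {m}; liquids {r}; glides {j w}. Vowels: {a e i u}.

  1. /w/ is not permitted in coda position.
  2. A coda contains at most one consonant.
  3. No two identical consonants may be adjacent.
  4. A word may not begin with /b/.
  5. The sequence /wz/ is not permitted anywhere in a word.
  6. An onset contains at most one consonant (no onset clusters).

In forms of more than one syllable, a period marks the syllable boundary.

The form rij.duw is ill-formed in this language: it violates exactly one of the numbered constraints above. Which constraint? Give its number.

rij.duw: syllable 2 coda contains /w/.
This is a violation of constraint 1: "/w/ is not permitted in coda position."
The remaining constraints (2, 3, 4, 5, 6) are satisfied.

1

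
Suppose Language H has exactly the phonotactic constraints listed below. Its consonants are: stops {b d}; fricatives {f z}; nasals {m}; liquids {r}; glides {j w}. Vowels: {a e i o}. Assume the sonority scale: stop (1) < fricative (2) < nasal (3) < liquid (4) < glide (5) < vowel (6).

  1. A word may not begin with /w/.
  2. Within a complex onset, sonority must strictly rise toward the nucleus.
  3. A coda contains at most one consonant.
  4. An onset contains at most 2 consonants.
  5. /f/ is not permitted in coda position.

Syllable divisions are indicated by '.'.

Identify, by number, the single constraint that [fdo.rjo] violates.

2

[fdo.rjo]: syllable 1 onset /fd/: /f/ (fricative, 2) → /d/ (stop, 1) does not rise.
This is a violation of constraint 2: "Within a complex onset, sonority must strictly rise toward the nucleus."
The remaining constraints (1, 3, 4, 5) are satisfied.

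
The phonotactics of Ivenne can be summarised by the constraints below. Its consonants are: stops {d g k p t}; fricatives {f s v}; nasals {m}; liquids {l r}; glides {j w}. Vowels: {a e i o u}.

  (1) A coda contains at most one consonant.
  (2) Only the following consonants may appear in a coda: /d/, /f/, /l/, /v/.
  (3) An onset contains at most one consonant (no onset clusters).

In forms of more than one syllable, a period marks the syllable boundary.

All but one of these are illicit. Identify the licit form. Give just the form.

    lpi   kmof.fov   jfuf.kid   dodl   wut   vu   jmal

lpi — violates constraint 3: syllable 1 onset /lp/ has 2 consonants (> 1) → illicit
kmof.fov — violates constraint 3: syllable 1 onset /km/ has 2 consonants (> 1) → illicit
jfuf.kid — violates constraint 3: syllable 1 onset /jf/ has 2 consonants (> 1) → illicit
dodl — violates constraint 1: syllable 1 coda /dl/ has 2 consonants (> 1) → illicit
wut — violates constraint 2: syllable 1 coda contains /t/, which is not a licensed coda consonant → illicit
vu — σ1 onset /v/, coda /∅/ ok → licit
jmal — violates constraint 3: syllable 1 onset /jm/ has 2 consonants (> 1) → illicit

vu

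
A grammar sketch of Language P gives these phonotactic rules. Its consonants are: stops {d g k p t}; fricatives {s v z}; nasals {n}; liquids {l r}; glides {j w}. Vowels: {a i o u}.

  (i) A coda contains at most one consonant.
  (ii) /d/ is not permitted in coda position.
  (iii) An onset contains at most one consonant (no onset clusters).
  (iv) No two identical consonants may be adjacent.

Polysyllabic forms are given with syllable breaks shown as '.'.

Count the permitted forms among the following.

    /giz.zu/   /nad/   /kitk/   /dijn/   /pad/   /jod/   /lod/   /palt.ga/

/giz.zu/ — violates constraint (iv): adjacent identical consonants /zz/ → not permitted
/nad/ — violates constraint (ii): syllable 1 coda contains /d/ → not permitted
/kitk/ — violates constraint (i): syllable 1 coda /tk/ has 2 consonants (> 1) → not permitted
/dijn/ — violates constraint (i): syllable 1 coda /jn/ has 2 consonants (> 1) → not permitted
/pad/ — violates constraint (ii): syllable 1 coda contains /d/ → not permitted
/jod/ — violates constraint (ii): syllable 1 coda contains /d/ → not permitted
/lod/ — violates constraint (ii): syllable 1 coda contains /d/ → not permitted
/palt.ga/ — violates constraint (i): syllable 1 coda /lt/ has 2 consonants (> 1) → not permitted
No form is permitted → 0.

0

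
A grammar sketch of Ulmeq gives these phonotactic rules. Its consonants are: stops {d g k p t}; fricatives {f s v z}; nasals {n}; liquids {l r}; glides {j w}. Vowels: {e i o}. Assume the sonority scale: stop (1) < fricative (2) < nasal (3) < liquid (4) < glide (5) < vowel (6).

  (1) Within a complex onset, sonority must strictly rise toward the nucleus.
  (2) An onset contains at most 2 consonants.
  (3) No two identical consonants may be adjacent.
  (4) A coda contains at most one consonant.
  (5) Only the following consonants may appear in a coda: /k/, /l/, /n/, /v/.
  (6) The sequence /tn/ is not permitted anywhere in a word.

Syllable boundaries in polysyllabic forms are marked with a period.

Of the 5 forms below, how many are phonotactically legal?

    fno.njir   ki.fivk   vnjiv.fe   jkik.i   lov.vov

0

fno.njir — violates constraint 5: syllable 2 coda contains /r/, which is not a licensed coda consonant → phonotactically illegal
ki.fivk — violates constraint 4: syllable 2 coda /vk/ has 2 consonants (> 1) → phonotactically illegal
vnjiv.fe — violates constraint 2: syllable 1 onset /vnj/ has 3 consonants (> 2) → phonotactically illegal
jkik.i — violates constraint 1: syllable 1 onset /jk/: /j/ (glide, 5) → /k/ (stop, 1) does not rise → phonotactically illegal
lov.vov — violates constraint 3: adjacent identical consonants /vv/ → phonotactically illegal
No form is phonotactically legal → 0.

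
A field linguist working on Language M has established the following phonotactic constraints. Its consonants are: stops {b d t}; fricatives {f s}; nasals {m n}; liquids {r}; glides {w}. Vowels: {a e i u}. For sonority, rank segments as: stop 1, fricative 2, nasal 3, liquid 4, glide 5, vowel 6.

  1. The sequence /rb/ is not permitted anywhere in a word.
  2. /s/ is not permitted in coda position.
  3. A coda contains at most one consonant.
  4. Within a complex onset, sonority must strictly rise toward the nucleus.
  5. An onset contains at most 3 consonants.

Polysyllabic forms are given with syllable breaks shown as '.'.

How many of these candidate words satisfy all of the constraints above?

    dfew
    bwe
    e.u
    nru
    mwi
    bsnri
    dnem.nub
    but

7

dfew — σ1 onset /df/ (1→2 rises), coda /w/ ok → permitted
bwe — σ1 onset /bw/ (1→5 rises), coda /∅/ ok → permitted
e.u — σ1 onset /∅/, coda /∅/ ok; σ2 onset /∅/, coda /∅/ ok → permitted
nru — σ1 onset /nr/ (3→4 rises), coda /∅/ ok → permitted
mwi — σ1 onset /mw/ (3→5 rises), coda /∅/ ok → permitted
bsnri — violates constraint 5: syllable 1 onset /bsnr/ has 4 consonants (> 3) → not permitted
dnem.nub — σ1 onset /dn/ (1→3 rises), coda /m/ ok; σ2 onset /n/, coda /b/ ok → permitted
but — σ1 onset /b/, coda /t/ ok → permitted
Permitted: dfew, bwe, e.u, nru, mwi, dnem.nub, but → 7.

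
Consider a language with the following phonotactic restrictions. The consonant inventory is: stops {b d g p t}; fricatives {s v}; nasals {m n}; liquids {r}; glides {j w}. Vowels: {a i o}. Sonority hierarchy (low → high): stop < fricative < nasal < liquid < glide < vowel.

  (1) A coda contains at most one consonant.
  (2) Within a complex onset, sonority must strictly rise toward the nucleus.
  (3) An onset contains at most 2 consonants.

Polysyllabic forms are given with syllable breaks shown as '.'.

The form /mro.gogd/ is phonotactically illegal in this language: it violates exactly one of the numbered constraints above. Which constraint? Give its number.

/mro.gogd/: syllable 2 coda /gd/ has 2 consonants (> 1).
This is a violation of constraint 1: "A coda contains at most one consonant."
The remaining constraints (2, 3) are satisfied.

1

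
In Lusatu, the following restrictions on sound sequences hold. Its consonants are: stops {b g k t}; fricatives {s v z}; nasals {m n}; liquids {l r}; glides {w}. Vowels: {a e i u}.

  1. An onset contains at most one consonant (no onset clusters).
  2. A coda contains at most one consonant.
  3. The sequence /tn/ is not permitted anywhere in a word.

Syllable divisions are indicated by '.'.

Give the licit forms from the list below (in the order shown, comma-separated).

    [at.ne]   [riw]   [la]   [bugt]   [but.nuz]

[riw], [la]

[at.ne] — violates constraint 3: contains banned sequence /tn/ → illicit
[riw] — σ1 onset /r/, coda /w/ ok → licit
[la] — σ1 onset /l/, coda /∅/ ok → licit
[bugt] — violates constraint 2: syllable 1 coda /gt/ has 2 consonants (> 1) → illicit
[but.nuz] — violates constraint 3: contains banned sequence /tn/ → illicit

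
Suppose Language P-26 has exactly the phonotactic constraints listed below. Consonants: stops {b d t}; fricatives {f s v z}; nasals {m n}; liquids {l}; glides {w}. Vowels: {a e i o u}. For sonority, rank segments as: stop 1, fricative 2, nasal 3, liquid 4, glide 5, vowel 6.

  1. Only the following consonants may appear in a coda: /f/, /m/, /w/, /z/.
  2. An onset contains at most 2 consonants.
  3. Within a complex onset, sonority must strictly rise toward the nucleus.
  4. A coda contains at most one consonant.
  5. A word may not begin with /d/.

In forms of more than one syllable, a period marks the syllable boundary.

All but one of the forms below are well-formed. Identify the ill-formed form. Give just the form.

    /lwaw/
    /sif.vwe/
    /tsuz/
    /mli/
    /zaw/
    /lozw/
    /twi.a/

/lwaw/ — σ1 onset /lw/ (4→5 rises), coda /w/ ok → well-formed
/sif.vwe/ — σ1 onset /s/, coda /f/ ok; σ2 onset /vw/ (2→5 rises), coda /∅/ ok → well-formed
/tsuz/ — σ1 onset /ts/ (1→2 rises), coda /z/ ok → well-formed
/mli/ — σ1 onset /ml/ (3→4 rises), coda /∅/ ok → well-formed
/zaw/ — σ1 onset /z/, coda /w/ ok → well-formed
/lozw/ — violates constraint 4: syllable 1 coda /zw/ has 2 consonants (> 1) → ill-formed
/twi.a/ — σ1 onset /tw/ (1→5 rises), coda /∅/ ok; σ2 onset /∅/, coda /∅/ ok → well-formed

/lozw/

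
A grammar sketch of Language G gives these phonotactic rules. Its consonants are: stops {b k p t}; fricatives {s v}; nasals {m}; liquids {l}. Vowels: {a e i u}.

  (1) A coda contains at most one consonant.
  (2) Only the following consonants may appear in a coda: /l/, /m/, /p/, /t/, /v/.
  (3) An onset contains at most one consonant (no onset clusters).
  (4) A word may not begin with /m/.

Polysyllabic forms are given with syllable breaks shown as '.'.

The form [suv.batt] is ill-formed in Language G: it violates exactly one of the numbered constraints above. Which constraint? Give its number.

[suv.batt]: syllable 2 coda /tt/ has 2 consonants (> 1).
This is a violation of constraint 1: "A coda contains at most one consonant."
The remaining constraints (2, 3, 4) are satisfied.

1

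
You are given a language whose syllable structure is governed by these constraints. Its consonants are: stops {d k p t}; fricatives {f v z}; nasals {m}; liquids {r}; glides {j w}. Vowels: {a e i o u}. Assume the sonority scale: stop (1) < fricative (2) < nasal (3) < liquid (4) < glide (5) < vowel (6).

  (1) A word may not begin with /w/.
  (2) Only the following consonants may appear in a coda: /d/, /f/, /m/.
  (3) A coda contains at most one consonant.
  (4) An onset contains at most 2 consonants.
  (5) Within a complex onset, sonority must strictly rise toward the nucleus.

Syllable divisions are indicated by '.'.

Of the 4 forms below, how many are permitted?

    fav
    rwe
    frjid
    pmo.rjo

fav — violates constraint 2: syllable 1 coda contains /v/, which is not a licensed coda consonant → not permitted
rwe — σ1 onset /rw/ (4→5 rises), coda /∅/ ok → permitted
frjid — violates constraint 4: syllable 1 onset /frj/ has 3 consonants (> 2) → not permitted
pmo.rjo — σ1 onset /pm/ (1→3 rises), coda /∅/ ok; σ2 onset /rj/ (4→5 rises), coda /∅/ ok → permitted
Permitted: rwe, pmo.rjo → 2.

2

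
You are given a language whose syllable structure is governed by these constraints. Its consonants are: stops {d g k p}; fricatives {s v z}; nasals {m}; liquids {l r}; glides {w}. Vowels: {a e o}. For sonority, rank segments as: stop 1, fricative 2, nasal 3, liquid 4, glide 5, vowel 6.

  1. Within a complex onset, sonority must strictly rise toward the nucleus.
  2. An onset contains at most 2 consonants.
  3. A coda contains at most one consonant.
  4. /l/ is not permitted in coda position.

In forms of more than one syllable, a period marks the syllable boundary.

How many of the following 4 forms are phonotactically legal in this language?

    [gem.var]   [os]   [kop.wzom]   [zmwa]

[gem.var] — σ1 onset /g/, coda /m/ ok; σ2 onset /v/, coda /r/ ok → phonotactically legal
[os] — σ1 onset /∅/, coda /s/ ok → phonotactically legal
[kop.wzom] — violates constraint 1: syllable 2 onset /wz/: /w/ (glide, 5) → /z/ (fricative, 2) does not rise → phonotactically illegal
[zmwa] — violates constraint 2: syllable 1 onset /zmw/ has 3 consonants (> 2) → phonotactically illegal
Phonotactically legal: [gem.var], [os] → 2.

2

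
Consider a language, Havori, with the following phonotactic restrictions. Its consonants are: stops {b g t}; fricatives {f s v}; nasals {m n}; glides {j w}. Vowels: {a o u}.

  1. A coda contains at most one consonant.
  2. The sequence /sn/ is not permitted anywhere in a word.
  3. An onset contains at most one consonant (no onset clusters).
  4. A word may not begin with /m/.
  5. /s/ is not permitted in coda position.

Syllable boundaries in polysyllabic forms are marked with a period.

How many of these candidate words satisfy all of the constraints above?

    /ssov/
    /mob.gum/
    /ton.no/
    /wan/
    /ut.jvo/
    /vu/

/ssov/ — violates constraint 3: syllable 1 onset /ss/ has 2 consonants (> 1) → phonotactically illegal
/mob.gum/ — violates constraint 4: word begins with /m/ → phonotactically illegal
/ton.no/ — σ1 onset /t/, coda /n/ ok; σ2 onset /n/, coda /∅/ ok → phonotactically legal
/wan/ — σ1 onset /w/, coda /n/ ok → phonotactically legal
/ut.jvo/ — violates constraint 3: syllable 2 onset /jv/ has 2 consonants (> 1) → phonotactically illegal
/vu/ — σ1 onset /v/, coda /∅/ ok → phonotactically legal
Phonotactically legal: /ton.no/, /wan/, /vu/ → 3.

3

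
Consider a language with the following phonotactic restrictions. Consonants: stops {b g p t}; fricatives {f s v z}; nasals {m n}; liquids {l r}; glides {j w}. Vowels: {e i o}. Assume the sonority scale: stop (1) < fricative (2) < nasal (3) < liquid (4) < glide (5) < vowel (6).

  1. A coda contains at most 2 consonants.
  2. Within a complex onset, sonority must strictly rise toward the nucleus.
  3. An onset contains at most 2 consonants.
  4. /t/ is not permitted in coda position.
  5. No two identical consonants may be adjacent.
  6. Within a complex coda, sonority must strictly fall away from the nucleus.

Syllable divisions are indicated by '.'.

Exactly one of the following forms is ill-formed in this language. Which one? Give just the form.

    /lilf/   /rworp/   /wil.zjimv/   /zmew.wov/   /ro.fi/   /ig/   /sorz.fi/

/lilf/ — σ1 onset /l/, coda /lf/ (4→2 falls) ok → well-formed
/rworp/ — σ1 onset /rw/ (4→5 rises), coda /rp/ (4→1 falls) ok → well-formed
/wil.zjimv/ — σ1 onset /w/, coda /l/ ok; σ2 onset /zj/ (2→5 rises), coda /mv/ (3→2 falls) ok → well-formed
/zmew.wov/ — violates constraint 5: adjacent identical consonants /ww/ → ill-formed
/ro.fi/ — σ1 onset /r/, coda /∅/ ok; σ2 onset /f/, coda /∅/ ok → well-formed
/ig/ — σ1 onset /∅/, coda /g/ ok → well-formed
/sorz.fi/ — σ1 onset /s/, coda /rz/ (4→2 falls) ok; σ2 onset /f/, coda /∅/ ok → well-formed

/zmew.wov/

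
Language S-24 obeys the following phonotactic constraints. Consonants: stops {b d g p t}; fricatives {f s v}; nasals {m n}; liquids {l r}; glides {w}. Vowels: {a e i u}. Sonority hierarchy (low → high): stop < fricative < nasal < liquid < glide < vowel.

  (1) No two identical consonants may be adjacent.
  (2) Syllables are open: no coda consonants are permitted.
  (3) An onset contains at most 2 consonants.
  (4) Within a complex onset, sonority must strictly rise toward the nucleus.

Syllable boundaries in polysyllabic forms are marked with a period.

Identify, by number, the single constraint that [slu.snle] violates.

3

[slu.snle]: syllable 2 onset /snl/ has 3 consonants (> 2).
This is a violation of constraint 3: "An onset contains at most 2 consonants."
The remaining constraints (1, 2, 4) are satisfied.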